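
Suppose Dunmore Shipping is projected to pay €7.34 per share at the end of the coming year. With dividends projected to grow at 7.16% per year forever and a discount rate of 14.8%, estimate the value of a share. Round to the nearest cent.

€96.07

Gordon growth model: P₀ = D₁/(r − g), with D₁ = 7.34 given directly.
P₀ = 7.3400 / (0.148 − 0.0716) = 7.3400 / 0.0764 = 96.0733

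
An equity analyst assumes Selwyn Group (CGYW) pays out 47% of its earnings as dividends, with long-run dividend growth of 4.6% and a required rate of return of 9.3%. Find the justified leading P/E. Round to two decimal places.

10.00

Justified leading P/E = b/(r−g) = 0.47/(0.093−0.046) = 10.0000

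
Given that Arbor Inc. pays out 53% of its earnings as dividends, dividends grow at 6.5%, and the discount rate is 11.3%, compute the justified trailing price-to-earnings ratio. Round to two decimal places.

Justified trailing P/E = b(1+g)/(r−g) = 0.53×(1+0.065)/(0.113−0.065) = 11.7594

11.76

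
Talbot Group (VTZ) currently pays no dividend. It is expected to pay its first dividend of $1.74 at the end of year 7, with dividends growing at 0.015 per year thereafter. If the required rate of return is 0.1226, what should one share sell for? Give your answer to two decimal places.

Deferred-dividend DDM. At t=6 the remaining stream is a growing perpetuity with first payment D_7 = 1.74.
V_6 = D_7/(r−g) = 1.74/(0.1226−0.015) = 16.1710
P₀ = V_6/(1+r)^6 = 16.1710/(1+0.1226)^6 = 8.0795

$8.08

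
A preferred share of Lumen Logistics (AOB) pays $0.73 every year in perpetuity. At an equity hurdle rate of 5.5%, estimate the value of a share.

$13.27

Zero-growth DDM (perpetuity): P₀ = D/r = 0.73 / 0.055 = 13.2727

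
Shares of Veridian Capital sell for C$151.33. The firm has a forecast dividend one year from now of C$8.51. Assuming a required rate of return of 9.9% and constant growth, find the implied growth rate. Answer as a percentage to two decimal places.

4.28%

From P₀ = D₁/(r − g), the implied growth is g = r − D₁/P₀.
g = 0.099 − 8.51/151.33 = 0.099 − 0.05623 = 0.04277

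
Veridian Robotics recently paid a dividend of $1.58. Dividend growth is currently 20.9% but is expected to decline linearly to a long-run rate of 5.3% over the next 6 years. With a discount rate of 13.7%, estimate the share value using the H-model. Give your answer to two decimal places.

$28.61

H-model: P₀ = D₀[(1+g_L) + H(g_S−g_L)]/(r−g_L), with H = 6/2 = 3.
P₀ = 1.58 × [(1+0.053) + 3×(0.209−0.053)] / (0.137−0.053)
   = 1.58 × 1.5210 / 0.084 = 28.6093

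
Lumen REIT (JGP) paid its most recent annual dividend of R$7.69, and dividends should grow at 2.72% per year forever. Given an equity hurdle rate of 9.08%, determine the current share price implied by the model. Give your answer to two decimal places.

Gordon growth model: P₀ = D₁/(r − g). D₁ = 7.69 × (1 + 0.0272) = 7.8992.
P₀ = 7.8992 / (0.0908 − 0.0272) = 7.8992 / 0.0636 = 124.2008

R$124.20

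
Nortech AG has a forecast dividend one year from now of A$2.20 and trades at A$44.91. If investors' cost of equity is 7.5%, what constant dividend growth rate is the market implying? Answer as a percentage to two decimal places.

2.60%

From P₀ = D₁/(r − g), the implied growth is g = r − D₁/P₀.
g = 0.075 − 2.20/44.91 = 0.075 − 0.04899 = 0.02601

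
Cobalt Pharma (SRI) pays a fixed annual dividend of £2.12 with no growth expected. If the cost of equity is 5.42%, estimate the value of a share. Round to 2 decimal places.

Zero-growth DDM (perpetuity): P₀ = D/r = 2.12 / 0.0542 = 39.1144

£39.11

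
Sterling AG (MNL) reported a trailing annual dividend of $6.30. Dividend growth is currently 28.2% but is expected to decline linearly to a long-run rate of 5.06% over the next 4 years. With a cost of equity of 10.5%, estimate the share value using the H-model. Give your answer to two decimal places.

$175.27

H-model: P₀ = D₀[(1+g_L) + H(g_S−g_L)]/(r−g_L), with H = 4/2 = 2.
P₀ = 6.30 × [(1+0.0506) + 2×(0.282−0.0506)] / (0.105−0.0506)
   = 6.30 × 1.5134 / 0.0544 = 175.2651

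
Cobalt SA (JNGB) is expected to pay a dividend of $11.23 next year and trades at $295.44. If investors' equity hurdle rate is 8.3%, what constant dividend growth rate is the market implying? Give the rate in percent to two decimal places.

From P₀ = D₁/(r − g), the implied growth is g = r − D₁/P₀.
g = 0.083 − 11.23/295.44 = 0.083 − 0.03801 = 0.04499

4.50%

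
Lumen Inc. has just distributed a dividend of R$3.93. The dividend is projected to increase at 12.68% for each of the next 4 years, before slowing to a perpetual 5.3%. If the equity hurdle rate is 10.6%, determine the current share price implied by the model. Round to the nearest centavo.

Two-stage DDM. Project D₁…D_4 at 0.1268, terminal growth 0.053, discount at r = 0.106.
D_1 = 4.4283
D_2 = 4.9898
D_3 = 5.6225
D_4 = 6.3355
Terminal value at t=4: TV = D_5/(r−g) = 6.6713/(0.106−0.053) = 125.8729
P₀ = 4.4283/(1+0.106)^1 + 4.9898/(1+0.106)^2 + 5.6225/(1+0.106)^3 + 6.3355/(1+0.106)^4 + 125.8729/(1+0.106)^4 = 100.5956

R$100.60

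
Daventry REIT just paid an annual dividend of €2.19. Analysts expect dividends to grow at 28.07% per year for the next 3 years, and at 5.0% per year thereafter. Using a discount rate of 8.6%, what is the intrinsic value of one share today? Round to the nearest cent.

Two-stage DDM. Project D₁…D_3 at 0.2807, terminal growth 0.05, discount at r = 0.086.
D_1 = 2.8047
D_2 = 3.5920
D_3 = 4.6003
Terminal value at t=3: TV = D_4/(r−g) = 4.8303/(0.086−0.05) = 134.1755
P₀ = 2.8047/(1+0.086)^1 + 3.5920/(1+0.086)^2 + 4.6003/(1+0.086)^3 + 134.1755/(1+0.086)^3 = 113.9771

€113.98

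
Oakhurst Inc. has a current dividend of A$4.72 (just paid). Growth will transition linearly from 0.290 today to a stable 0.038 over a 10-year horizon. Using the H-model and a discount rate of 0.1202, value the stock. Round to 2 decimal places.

H-model: P₀ = D₀[(1+g_L) + H(g_S−g_L)]/(r−g_L), with H = 10/2 = 5.
P₀ = 4.72 × [(1+0.038) + 5×(0.29−0.038)] / (0.1202−0.038)
   = 4.72 × 2.2980 / 0.0822 = 131.9533

A$131.95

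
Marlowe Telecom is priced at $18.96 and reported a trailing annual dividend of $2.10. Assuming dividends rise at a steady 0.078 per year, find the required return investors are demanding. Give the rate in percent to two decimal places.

Rearranging the constant-growth DDM: r = D₁/P₀ + g.
D₁ = 2.10 × (1 + 0.078) = 2.2638.
r = 2.2638 / 18.96 + 0.078 = 0.11940 + 0.078 = 0.19740

19.74%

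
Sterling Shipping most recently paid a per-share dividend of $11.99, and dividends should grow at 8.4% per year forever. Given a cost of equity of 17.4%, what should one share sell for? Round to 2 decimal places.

$144.41

Gordon growth model: P₀ = D₁/(r − g). D₁ = 11.99 × (1 + 0.084) = 12.9972.
P₀ = 12.9972 / (0.174 − 0.084) = 12.9972 / 0.09 = 144.4129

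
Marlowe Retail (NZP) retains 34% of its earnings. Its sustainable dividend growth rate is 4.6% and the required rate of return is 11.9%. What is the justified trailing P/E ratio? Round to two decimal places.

9.46

Payout ratio b = 1 − 0.34 = 0.66.
Justified trailing P/E = b(1+g)/(r−g) = 0.66×(1+0.046)/(0.119−0.046) = 9.4570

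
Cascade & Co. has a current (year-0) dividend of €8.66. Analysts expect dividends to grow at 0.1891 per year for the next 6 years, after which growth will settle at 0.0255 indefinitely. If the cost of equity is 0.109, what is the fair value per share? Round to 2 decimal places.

Two-stage DDM. Project D₁…D_6 at 0.1891, terminal growth 0.0255, discount at r = 0.109.
D_1 = 10.2976
D_2 = 12.2449
D_3 = 14.5604
D_4 = 17.3138
D_5 = 20.5878
D_6 = 24.4809
Terminal value at t=6: TV = D_7/(r−g) = 25.1052/(0.109−0.0255) = 300.6612
P₀ = 10.2976/(1+0.109)^1 + 12.2449/(1+0.109)^2 + 14.5604/(1+0.109)^3 + 17.3138/(1+0.109)^4 + 20.5878/(1+0.109)^5 + 24.4809/(1+0.109)^6 + 300.6612/(1+0.109)^6 = 228.4131

€228.41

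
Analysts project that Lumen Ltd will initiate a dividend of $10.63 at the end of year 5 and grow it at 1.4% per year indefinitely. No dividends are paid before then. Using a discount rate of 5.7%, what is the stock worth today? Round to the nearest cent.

Deferred-dividend DDM. At t=4 the remaining stream is a growing perpetuity with first payment D_5 = 10.63.
V_4 = D_5/(r−g) = 10.63/(0.057−0.014) = 247.2093
P₀ = V_4/(1+r)^4 = 247.2093/(1+0.057)^4 = 198.0454

$198.05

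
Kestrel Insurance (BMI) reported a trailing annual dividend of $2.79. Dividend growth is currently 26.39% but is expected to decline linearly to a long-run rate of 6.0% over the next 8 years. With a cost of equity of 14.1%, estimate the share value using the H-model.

$64.60

H-model: P₀ = D₀[(1+g_L) + H(g_S−g_L)]/(r−g_L), with H = 8/2 = 4.
P₀ = 2.79 × [(1+0.06) + 4×(0.2639−0.06)] / (0.141−0.06)
   = 2.79 × 1.8756 / 0.081 = 64.6040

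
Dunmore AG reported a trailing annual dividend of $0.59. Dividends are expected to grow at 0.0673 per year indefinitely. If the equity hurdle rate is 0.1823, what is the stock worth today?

$5.48

Gordon growth model: P₀ = D₁/(r − g). D₁ = 0.59 × (1 + 0.0673) = 0.6297.
P₀ = 0.6297 / (0.1823 − 0.0673) = 0.6297 / 0.115 = 5.4757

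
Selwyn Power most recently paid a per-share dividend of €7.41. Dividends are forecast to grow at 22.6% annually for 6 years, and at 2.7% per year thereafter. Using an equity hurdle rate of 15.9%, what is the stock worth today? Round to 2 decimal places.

Two-stage DDM. Project D₁…D_6 at 0.226, terminal growth 0.027, discount at r = 0.159.
D_1 = 9.0847
D_2 = 11.1378
D_3 = 13.6549
D_4 = 16.7409
D_5 = 20.5244
D_6 = 25.1629
Terminal value at t=6: TV = D_7/(r−g) = 25.8423/(0.159−0.027) = 195.7751
P₀ = 9.0847/(1+0.159)^1 + 11.1378/(1+0.159)^2 + 13.6549/(1+0.159)^3 + 16.7409/(1+0.159)^4 + 20.5244/(1+0.159)^5 + 25.1629/(1+0.159)^6 + 195.7751/(1+0.159)^6 = 135.1454

€135.15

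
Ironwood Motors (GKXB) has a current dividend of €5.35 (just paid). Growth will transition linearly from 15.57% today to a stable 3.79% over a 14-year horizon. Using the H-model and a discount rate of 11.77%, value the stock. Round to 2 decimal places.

€124.87

H-model: P₀ = D₀[(1+g_L) + H(g_S−g_L)]/(r−g_L), with H = 14/2 = 7.
P₀ = 5.35 × [(1+0.0379) + 7×(0.1557−0.0379)] / (0.1177−0.0379)
   = 5.35 × 1.8625 / 0.0798 = 124.8669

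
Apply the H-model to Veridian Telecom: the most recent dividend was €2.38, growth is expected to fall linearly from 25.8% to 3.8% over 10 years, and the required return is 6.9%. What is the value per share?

€164.14

H-model: P₀ = D₀[(1+g_L) + H(g_S−g_L)]/(r−g_L), with H = 10/2 = 5.
P₀ = 2.38 × [(1+0.038) + 5×(0.258−0.038)] / (0.069−0.038)
   = 2.38 × 2.1380 / 0.031 = 164.1432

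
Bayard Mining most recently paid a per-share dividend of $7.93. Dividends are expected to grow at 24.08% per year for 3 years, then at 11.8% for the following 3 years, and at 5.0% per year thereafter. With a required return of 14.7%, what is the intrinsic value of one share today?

Three-stage DDM. Project D₁…D_6; terminal Gordon value at t=6 with g = 0.05; discount at r = 0.147.
D_1 = 9.8395
D_2 = 12.2089
D_3 = 15.1488
D_4 = 16.9364
D_5 = 18.9349
D_6 = 21.1692
TV_6 = 22.2276/(0.147−0.05) = 229.1509
P₀ = Σ Dₜ/(1+r)ᵗ + TV_6/(1+r)^6 = 157.1501

$157.15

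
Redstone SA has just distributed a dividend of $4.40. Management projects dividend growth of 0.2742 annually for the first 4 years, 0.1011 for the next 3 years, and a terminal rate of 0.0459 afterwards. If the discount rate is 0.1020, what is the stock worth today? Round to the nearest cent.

Three-stage DDM. Project D₁…D_7; terminal Gordon value at t=7 with g = 0.0459; discount at r = 0.102.
D_1 = 5.6065
D_2 = 7.1438
D_3 = 9.1026
D_4 = 11.5985
D_5 = 12.7711
D_6 = 14.0623
D_7 = 15.4840
TV_7 = 16.1947/(0.102−0.0459) = 288.6760
P₀ = Σ Dₜ/(1+r)ᵗ + TV_7/(1+r)^7 = 195.4564

$195.46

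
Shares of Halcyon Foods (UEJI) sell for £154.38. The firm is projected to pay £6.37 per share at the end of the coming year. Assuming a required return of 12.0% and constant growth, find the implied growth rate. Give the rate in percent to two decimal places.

From P₀ = D₁/(r − g), the implied growth is g = r − D₁/P₀.
g = 0.12 − 6.37/154.38 = 0.12 − 0.04126 = 0.07874

7.87%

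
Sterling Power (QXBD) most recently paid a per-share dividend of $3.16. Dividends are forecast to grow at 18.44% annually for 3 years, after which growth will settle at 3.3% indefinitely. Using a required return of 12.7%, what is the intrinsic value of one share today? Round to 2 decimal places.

$50.79

Two-stage DDM. Project D₁…D_3 at 0.1844, terminal growth 0.033, discount at r = 0.127.
D_1 = 3.7427
D_2 = 4.4329
D_3 = 5.2503
Terminal value at t=3: TV = D_4/(r−g) = 5.4235/(0.127−0.033) = 57.6972
P₀ = 3.7427/(1+0.127)^1 + 4.4329/(1+0.127)^2 + 5.2503/(1+0.127)^3 + 57.6972/(1+0.127)^3 = 50.7861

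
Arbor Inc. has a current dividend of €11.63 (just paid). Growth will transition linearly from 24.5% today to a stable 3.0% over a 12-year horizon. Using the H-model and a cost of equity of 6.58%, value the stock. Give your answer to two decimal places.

H-model: P₀ = D₀[(1+g_L) + H(g_S−g_L)]/(r−g_L), with H = 12/2 = 6.
P₀ = 11.63 × [(1+0.03) + 6×(0.245−0.03)] / (0.0658−0.03)
   = 11.63 × 2.3200 / 0.0358 = 753.6760

€753.68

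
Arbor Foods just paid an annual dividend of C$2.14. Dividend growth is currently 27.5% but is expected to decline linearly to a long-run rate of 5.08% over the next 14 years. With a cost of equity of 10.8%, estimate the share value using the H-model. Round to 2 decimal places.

H-model: P₀ = D₀[(1+g_L) + H(g_S−g_L)]/(r−g_L), with H = 14/2 = 7.
P₀ = 2.14 × [(1+0.0508) + 7×(0.275−0.0508)] / (0.108−0.0508)
   = 2.14 × 2.6202 / 0.0572 = 98.0285

C$98.03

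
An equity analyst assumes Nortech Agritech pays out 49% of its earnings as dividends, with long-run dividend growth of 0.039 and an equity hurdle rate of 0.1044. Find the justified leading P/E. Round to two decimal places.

7.49

Justified leading P/E = b/(r−g) = 0.49/(0.1044−0.039) = 7.4924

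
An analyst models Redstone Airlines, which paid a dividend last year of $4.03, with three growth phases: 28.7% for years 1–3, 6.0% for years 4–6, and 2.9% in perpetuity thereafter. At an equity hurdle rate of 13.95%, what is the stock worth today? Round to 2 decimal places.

$74.12

Three-stage DDM. Project D₁…D_6; terminal Gordon value at t=6 with g = 0.029; discount at r = 0.1395.
D_1 = 5.1866
D_2 = 6.6752
D_3 = 8.5909
D_4 = 9.1064
D_5 = 9.6528
D_6 = 10.2319
TV_6 = 10.5287/(0.1395−0.029) = 95.2821
P₀ = Σ Dₜ/(1+r)ᵗ + TV_6/(1+r)^6 = 74.1218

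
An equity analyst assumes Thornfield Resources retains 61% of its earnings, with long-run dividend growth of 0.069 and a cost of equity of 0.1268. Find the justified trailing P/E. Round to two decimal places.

7.21

Payout ratio b = 1 − 0.61 = 0.39.
Justified trailing P/E = b(1+g)/(r−g) = 0.39×(1+0.069)/(0.1268−0.069) = 7.2130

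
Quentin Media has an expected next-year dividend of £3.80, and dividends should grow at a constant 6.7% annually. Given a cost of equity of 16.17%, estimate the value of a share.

Gordon growth model: P₀ = D₁/(r − g), with D₁ = 3.80 given directly.
P₀ = 3.8000 / (0.1617 − 0.067) = 3.8000 / 0.0947 = 40.1267

£40.13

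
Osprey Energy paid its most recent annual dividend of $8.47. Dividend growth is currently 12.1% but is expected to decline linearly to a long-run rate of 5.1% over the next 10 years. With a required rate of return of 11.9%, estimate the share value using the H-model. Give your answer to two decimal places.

$174.51

H-model: P₀ = D₀[(1+g_L) + H(g_S−g_L)]/(r−g_L), with H = 10/2 = 5.
P₀ = 8.47 × [(1+0.051) + 5×(0.121−0.051)] / (0.119−0.051)
   = 8.47 × 1.4010 / 0.068 = 174.5069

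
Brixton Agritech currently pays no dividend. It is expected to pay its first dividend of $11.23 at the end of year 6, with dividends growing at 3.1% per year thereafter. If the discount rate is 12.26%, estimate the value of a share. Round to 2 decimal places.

$68.76

Deferred-dividend DDM. At t=5 the remaining stream is a growing perpetuity with first payment D_6 = 11.23.
V_5 = D_6/(r−g) = 11.23/(0.1226−0.031) = 122.5983
P₀ = V_5/(1+r)^5 = 122.5983/(1+0.1226)^5 = 68.7637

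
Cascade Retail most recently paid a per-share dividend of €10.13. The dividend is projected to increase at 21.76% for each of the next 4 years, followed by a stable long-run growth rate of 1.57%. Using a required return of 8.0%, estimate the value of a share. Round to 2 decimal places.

€313.69

Two-stage DDM. Project D₁…D_4 at 0.2176, terminal growth 0.0157, discount at r = 0.08.
D_1 = 12.3343
D_2 = 15.0182
D_3 = 18.2862
D_4 = 22.2653
Terminal value at t=4: TV = D_5/(r−g) = 22.6148/(0.08−0.0157) = 351.7082
P₀ = 12.3343/(1+0.08)^1 + 15.0182/(1+0.08)^2 + 18.2862/(1+0.08)^3 + 22.2653/(1+0.08)^4 + 351.7082/(1+0.08)^4 = 313.6942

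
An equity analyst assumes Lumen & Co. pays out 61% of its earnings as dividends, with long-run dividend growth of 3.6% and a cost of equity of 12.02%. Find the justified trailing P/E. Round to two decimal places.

7.51

Justified trailing P/E = b(1+g)/(r−g) = 0.61×(1+0.036)/(0.1202−0.036) = 7.5055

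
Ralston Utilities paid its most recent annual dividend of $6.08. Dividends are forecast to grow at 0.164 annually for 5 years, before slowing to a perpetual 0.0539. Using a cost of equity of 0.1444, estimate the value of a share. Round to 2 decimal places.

Two-stage DDM. Project D₁…D_5 at 0.164, terminal growth 0.0539, discount at r = 0.1444.
D_1 = 7.0771
D_2 = 8.2378
D_3 = 9.5888
D_4 = 11.1613
D_5 = 12.9918
Terminal value at t=5: TV = D_6/(r−g) = 13.6920/(0.1444−0.0539) = 151.2932
P₀ = 7.0771/(1+0.1444)^1 + 8.2378/(1+0.1444)^2 + 9.5888/(1+0.1444)^3 + 11.1613/(1+0.1444)^4 + 12.9918/(1+0.1444)^5 + 151.2932/(1+0.1444)^5 = 109.0760

$109.08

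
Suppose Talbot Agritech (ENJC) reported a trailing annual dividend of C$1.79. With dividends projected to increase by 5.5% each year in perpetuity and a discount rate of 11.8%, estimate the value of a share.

C$29.98

Gordon growth model: P₀ = D₁/(r − g). D₁ = 1.79 × (1 + 0.055) = 1.8884.
P₀ = 1.8884 / (0.118 − 0.055) = 1.8884 / 0.063 = 29.9754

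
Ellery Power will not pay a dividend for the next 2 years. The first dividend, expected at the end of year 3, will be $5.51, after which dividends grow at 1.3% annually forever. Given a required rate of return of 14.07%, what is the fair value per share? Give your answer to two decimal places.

Deferred-dividend DDM. At t=2 the remaining stream is a growing perpetuity with first payment D_3 = 5.51.
V_2 = D_3/(r−g) = 5.51/(0.1407−0.013) = 43.1480
P₀ = V_2/(1+r)^2 = 43.1480/(1+0.1407)^2 = 33.1603

$33.16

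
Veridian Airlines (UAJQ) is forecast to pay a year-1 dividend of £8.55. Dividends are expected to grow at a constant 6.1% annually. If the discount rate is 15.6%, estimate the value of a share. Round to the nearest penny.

£90.00

Gordon growth model: P₀ = D₁/(r − g), with D₁ = 8.55 given directly.
P₀ = 8.5500 / (0.156 − 0.061) = 8.5500 / 0.095 = 90.0000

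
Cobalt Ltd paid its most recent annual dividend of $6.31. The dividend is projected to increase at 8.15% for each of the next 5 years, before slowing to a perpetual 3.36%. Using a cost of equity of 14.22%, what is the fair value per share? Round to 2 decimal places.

$72.57

Two-stage DDM. Project D₁…D_5 at 0.0815, terminal growth 0.0336, discount at r = 0.1422.
D_1 = 6.8243
D_2 = 7.3804
D_3 = 7.9819
D_4 = 8.6325
D_5 = 9.3360
Terminal value at t=5: TV = D_6/(r−g) = 9.6497/(0.1422−0.0336) = 88.8556
P₀ = 6.8243/(1+0.1422)^1 + 7.3804/(1+0.1422)^2 + 7.9819/(1+0.1422)^3 + 8.6325/(1+0.1422)^4 + 9.3360/(1+0.1422)^5 + 88.8556/(1+0.1422)^5 = 72.5686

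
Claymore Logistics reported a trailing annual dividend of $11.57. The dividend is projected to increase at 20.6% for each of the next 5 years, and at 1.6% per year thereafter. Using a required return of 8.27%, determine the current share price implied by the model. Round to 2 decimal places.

Two-stage DDM. Project D₁…D_5 at 0.206, terminal growth 0.016, discount at r = 0.0827.
D_1 = 13.9534
D_2 = 16.8278
D_3 = 20.2944
D_4 = 24.4750
D_5 = 29.5168
Terminal value at t=5: TV = D_6/(r−g) = 29.9891/(0.0827−0.016) = 449.6119
P₀ = 13.9534/(1+0.0827)^1 + 16.8278/(1+0.0827)^2 + 20.2944/(1+0.0827)^3 + 24.4750/(1+0.0827)^4 + 29.5168/(1+0.0827)^5 + 449.6119/(1+0.0827)^5 = 383.0853

$383.09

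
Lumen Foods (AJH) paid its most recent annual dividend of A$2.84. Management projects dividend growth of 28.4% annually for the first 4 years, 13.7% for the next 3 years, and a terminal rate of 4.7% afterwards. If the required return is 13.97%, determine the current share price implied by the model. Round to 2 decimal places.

Three-stage DDM. Project D₁…D_7; terminal Gordon value at t=7 with g = 0.047; discount at r = 0.1397.
D_1 = 3.6466
D_2 = 4.6822
D_3 = 6.0119
D_4 = 7.7193
D_5 = 8.7769
D_6 = 9.9793
D_7 = 11.3464
TV_7 = 11.8797/(0.1397−0.047) = 128.1524
P₀ = Σ Dₜ/(1+r)ᵗ + TV_7/(1+r)^7 = 80.4104

A$80.41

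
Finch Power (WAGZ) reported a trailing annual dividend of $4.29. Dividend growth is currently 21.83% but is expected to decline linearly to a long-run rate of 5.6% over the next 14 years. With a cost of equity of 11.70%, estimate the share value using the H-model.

$154.17

H-model: P₀ = D₀[(1+g_L) + H(g_S−g_L)]/(r−g_L), with H = 14/2 = 7.
P₀ = 4.29 × [(1+0.056) + 7×(0.2183−0.056)] / (0.117−0.056)
   = 4.29 × 2.1921 / 0.061 = 154.1657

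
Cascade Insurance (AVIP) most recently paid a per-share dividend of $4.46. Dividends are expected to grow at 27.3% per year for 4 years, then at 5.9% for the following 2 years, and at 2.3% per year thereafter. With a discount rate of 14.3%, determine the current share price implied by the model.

$85.99

Three-stage DDM. Project D₁…D_6; terminal Gordon value at t=6 with g = 0.023; discount at r = 0.143.
D_1 = 5.6776
D_2 = 7.2276
D_3 = 9.2007
D_4 = 11.7125
D_5 = 12.4035
D_6 = 13.1353
TV_6 = 13.4374/(0.143−0.023) = 111.9785
P₀ = Σ Dₜ/(1+r)ᵗ + TV_6/(1+r)^6 = 85.9894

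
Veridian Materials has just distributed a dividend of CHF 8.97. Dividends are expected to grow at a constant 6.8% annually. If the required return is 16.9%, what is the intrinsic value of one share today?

Gordon growth model: P₀ = D₁/(r − g). D₁ = 8.97 × (1 + 0.068) = 9.5800.
P₀ = 9.5800 / (0.169 − 0.068) = 9.5800 / 0.101 = 94.8511

CHF 94.85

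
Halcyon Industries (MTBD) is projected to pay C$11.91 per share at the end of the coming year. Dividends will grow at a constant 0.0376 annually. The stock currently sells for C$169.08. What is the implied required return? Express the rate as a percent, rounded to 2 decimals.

10.80%

Rearranging the constant-growth DDM: r = D₁/P₀ + g.
r = 11.9100 / 169.08 + 0.0376 = 0.07044 + 0.0376 = 0.10804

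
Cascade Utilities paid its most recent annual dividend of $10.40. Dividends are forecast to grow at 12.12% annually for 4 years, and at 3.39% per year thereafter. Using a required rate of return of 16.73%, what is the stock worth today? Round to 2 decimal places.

$106.26

Two-stage DDM. Project D₁…D_4 at 0.1212, terminal growth 0.0339, discount at r = 0.1673.
D_1 = 11.6605
D_2 = 13.0737
D_3 = 14.6583
D_4 = 16.4348
Terminal value at t=4: TV = D_5/(r−g) = 16.9920/(0.1673−0.0339) = 127.3762
P₀ = 11.6605/(1+0.1673)^1 + 13.0737/(1+0.1673)^2 + 14.6583/(1+0.1673)^3 + 16.4348/(1+0.1673)^4 + 127.3762/(1+0.1673)^4 = 106.2572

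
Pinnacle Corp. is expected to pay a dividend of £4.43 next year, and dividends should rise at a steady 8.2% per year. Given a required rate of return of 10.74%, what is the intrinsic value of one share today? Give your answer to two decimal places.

Gordon growth model: P₀ = D₁/(r − g), with D₁ = 4.43 given directly.
P₀ = 4.4300 / (0.1074 − 0.082) = 4.4300 / 0.0254 = 174.4094

£174.41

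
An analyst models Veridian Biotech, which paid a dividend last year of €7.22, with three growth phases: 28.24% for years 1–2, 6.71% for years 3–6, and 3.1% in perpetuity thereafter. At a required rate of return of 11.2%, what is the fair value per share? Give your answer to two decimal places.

€156.26

Three-stage DDM. Project D₁…D_6; terminal Gordon value at t=6 with g = 0.031; discount at r = 0.112.
D_1 = 9.2589
D_2 = 11.8736
D_3 = 12.6704
D_4 = 13.5206
D_5 = 14.4278
D_6 = 15.3959
TV_6 = 15.8732/(0.112−0.031) = 195.9649
P₀ = Σ Dₜ/(1+r)ᵗ + TV_6/(1+r)^6 = 156.2593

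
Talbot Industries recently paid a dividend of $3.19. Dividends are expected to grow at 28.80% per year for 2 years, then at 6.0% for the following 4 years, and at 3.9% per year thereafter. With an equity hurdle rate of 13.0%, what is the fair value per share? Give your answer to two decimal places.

$58.58

Three-stage DDM. Project D₁…D_6; terminal Gordon value at t=6 with g = 0.039; discount at r = 0.13.
D_1 = 4.1087
D_2 = 5.2920
D_3 = 5.6096
D_4 = 5.9461
D_5 = 6.3029
D_6 = 6.6811
TV_6 = 6.9416/(0.13−0.039) = 76.2816
P₀ = Σ Dₜ/(1+r)ᵗ + TV_6/(1+r)^6 = 58.5845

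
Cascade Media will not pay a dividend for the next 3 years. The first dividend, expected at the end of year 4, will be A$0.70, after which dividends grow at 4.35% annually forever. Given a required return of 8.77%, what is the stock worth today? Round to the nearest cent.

A$12.31

Deferred-dividend DDM. At t=3 the remaining stream is a growing perpetuity with first payment D_4 = 0.70.
V_3 = D_4/(r−g) = 0.70/(0.0877−0.0435) = 15.8371
P₀ = V_3/(1+r)^3 = 15.8371/(1+0.0877)^3 = 12.3069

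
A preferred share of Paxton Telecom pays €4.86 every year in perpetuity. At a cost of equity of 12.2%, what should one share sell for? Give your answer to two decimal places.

Zero-growth DDM (perpetuity): P₀ = D/r = 4.86 / 0.122 = 39.8361

€39.84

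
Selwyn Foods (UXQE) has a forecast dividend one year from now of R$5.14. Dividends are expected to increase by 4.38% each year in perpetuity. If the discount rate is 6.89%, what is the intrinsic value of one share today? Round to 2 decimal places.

Gordon growth model: P₀ = D₁/(r − g), with D₁ = 5.14 given directly.
P₀ = 5.1400 / (0.0689 − 0.0438) = 5.1400 / 0.0251 = 204.7809

R$204.78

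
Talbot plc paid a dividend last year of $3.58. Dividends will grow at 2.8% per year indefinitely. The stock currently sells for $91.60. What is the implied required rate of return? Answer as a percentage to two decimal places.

Rearranging the constant-growth DDM: r = D₁/P₀ + g.
D₁ = 3.58 × (1 + 0.028) = 3.6802.
r = 3.6802 / 91.60 + 0.028 = 0.04018 + 0.028 = 0.06818

6.82%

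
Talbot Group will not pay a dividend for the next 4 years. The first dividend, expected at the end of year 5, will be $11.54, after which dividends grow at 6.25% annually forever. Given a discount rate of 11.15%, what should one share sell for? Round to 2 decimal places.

Deferred-dividend DDM. At t=4 the remaining stream is a growing perpetuity with first payment D_5 = 11.54.
V_4 = D_5/(r−g) = 11.54/(0.1115−0.0625) = 235.5102
P₀ = V_4/(1+r)^4 = 235.5102/(1+0.1115)^4 = 154.3021

$154.30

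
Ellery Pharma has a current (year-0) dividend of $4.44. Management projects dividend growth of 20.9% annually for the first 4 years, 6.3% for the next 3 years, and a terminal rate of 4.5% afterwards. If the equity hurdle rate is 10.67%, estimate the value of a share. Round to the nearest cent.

$134.68

Three-stage DDM. Project D₁…D_7; terminal Gordon value at t=7 with g = 0.045; discount at r = 0.1067.
D_1 = 5.3680
D_2 = 6.4899
D_3 = 7.8462
D_4 = 9.4861
D_5 = 10.0837
D_6 = 10.7190
D_7 = 11.3943
TV_7 = 11.9071/(0.1067−0.045) = 192.9830
P₀ = Σ Dₜ/(1+r)ᵗ + TV_7/(1+r)^7 = 134.6828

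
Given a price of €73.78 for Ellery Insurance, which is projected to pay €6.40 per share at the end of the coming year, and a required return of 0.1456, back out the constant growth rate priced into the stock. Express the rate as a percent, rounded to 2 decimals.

From P₀ = D₁/(r − g), the implied growth is g = r − D₁/P₀.
g = 0.1456 − 6.40/73.78 = 0.1456 − 0.08674 = 0.05886

5.89%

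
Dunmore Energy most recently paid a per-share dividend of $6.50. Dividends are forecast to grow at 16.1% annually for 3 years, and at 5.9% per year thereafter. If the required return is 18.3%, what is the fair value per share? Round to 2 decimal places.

Two-stage DDM. Project D₁…D_3 at 0.161, terminal growth 0.059, discount at r = 0.183.
D_1 = 7.5465
D_2 = 8.7615
D_3 = 10.1721
Terminal value at t=3: TV = D_4/(r−g) = 10.7722/(0.183−0.059) = 86.8729
P₀ = 7.5465/(1+0.183)^1 + 8.7615/(1+0.183)^2 + 10.1721/(1+0.183)^3 + 86.8729/(1+0.183)^3 = 71.2560

$71.26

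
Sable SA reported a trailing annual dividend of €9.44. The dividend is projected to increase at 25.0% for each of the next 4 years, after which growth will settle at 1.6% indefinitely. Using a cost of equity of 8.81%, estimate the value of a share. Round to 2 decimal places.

€285.74

Two-stage DDM. Project D₁…D_4 at 0.25, terminal growth 0.016, discount at r = 0.0881.
D_1 = 11.8000
D_2 = 14.7500
D_3 = 18.4375
D_4 = 23.0469
Terminal value at t=4: TV = D_5/(r−g) = 23.4156/(0.0881−0.016) = 324.7660
P₀ = 11.8000/(1+0.0881)^1 + 14.7500/(1+0.0881)^2 + 18.4375/(1+0.0881)^3 + 23.0469/(1+0.0881)^4 + 324.7660/(1+0.0881)^4 = 285.7395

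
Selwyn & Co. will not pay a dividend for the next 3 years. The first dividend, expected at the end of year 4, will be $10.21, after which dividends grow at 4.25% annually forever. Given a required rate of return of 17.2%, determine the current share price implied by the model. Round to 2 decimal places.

Deferred-dividend DDM. At t=3 the remaining stream is a growing perpetuity with first payment D_4 = 10.21.
V_3 = D_4/(r−g) = 10.21/(0.172−0.0425) = 78.8417
P₀ = V_3/(1+r)^3 = 78.8417/(1+0.172)^3 = 48.9749

$48.97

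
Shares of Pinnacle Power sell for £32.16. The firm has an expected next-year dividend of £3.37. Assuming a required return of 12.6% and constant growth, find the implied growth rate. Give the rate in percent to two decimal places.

From P₀ = D₁/(r − g), the implied growth is g = r − D₁/P₀.
g = 0.126 − 3.37/32.16 = 0.126 − 0.10479 = 0.02121

2.12%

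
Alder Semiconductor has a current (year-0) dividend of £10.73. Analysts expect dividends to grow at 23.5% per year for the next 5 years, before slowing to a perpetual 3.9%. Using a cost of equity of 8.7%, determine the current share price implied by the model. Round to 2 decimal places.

£519.68

Two-stage DDM. Project D₁…D_5 at 0.235, terminal growth 0.039, discount at r = 0.087.
D_1 = 13.2515
D_2 = 16.3657
D_3 = 20.2116
D_4 = 24.9613
D_5 = 30.8272
Terminal value at t=5: TV = D_6/(r−g) = 32.0295/(0.087−0.039) = 667.2811
P₀ = 13.2515/(1+0.087)^1 + 16.3657/(1+0.087)^2 + 20.2116/(1+0.087)^3 + 24.9613/(1+0.087)^4 + 30.8272/(1+0.087)^5 + 667.2811/(1+0.087)^5 = 519.6759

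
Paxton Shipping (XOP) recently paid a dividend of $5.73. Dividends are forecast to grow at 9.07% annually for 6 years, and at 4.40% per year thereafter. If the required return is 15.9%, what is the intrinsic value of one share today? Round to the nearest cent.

Two-stage DDM. Project D₁…D_6 at 0.0907, terminal growth 0.044, discount at r = 0.159.
D_1 = 6.2497
D_2 = 6.8166
D_3 = 7.4348
D_4 = 8.1092
D_5 = 8.8447
D_6 = 9.6469
Terminal value at t=6: TV = D_7/(r−g) = 10.0713/(0.159−0.044) = 87.5768
P₀ = 6.2497/(1+0.159)^1 + 6.8166/(1+0.159)^2 + 7.4348/(1+0.159)^3 + 8.1092/(1+0.159)^4 + 8.8447/(1+0.159)^5 + 9.6469/(1+0.159)^6 + 87.5768/(1+0.159)^6 = 64.0775

$64.08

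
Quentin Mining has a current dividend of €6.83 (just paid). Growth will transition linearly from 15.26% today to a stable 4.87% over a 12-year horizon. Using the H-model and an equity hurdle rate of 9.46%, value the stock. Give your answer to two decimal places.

H-model: P₀ = D₀[(1+g_L) + H(g_S−g_L)]/(r−g_L), with H = 12/2 = 6.
P₀ = 6.83 × [(1+0.0487) + 6×(0.1526−0.0487)] / (0.0946−0.0487)
   = 6.83 × 1.6721 / 0.0459 = 248.8114

€248.81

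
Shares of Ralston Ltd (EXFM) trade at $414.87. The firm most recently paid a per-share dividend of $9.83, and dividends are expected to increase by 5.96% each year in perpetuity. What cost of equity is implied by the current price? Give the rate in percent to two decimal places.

Rearranging the constant-growth DDM: r = D₁/P₀ + g.
D₁ = 9.83 × (1 + 0.0596) = 10.4159.
r = 10.4159 / 414.87 + 0.0596 = 0.02511 + 0.0596 = 0.08471

8.47%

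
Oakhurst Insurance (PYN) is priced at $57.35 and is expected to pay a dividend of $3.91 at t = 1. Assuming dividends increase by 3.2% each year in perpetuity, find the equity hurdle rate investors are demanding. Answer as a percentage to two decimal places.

10.02%

Rearranging the constant-growth DDM: r = D₁/P₀ + g.
r = 3.9100 / 57.35 + 0.032 = 0.06818 + 0.032 = 0.10018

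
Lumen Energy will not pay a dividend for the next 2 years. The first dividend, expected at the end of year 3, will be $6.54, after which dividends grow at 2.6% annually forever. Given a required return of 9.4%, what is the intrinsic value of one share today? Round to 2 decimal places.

Deferred-dividend DDM. At t=2 the remaining stream is a growing perpetuity with first payment D_3 = 6.54.
V_2 = D_3/(r−g) = 6.54/(0.094−0.026) = 96.1765
P₀ = V_2/(1+r)^2 = 96.1765/(1+0.094)^2 = 80.3589

$80.36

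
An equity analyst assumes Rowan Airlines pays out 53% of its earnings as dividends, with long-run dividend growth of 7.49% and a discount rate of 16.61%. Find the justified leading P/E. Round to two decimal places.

Justified leading P/E = b/(r−g) = 0.53/(0.1661−0.0749) = 5.8114

5.81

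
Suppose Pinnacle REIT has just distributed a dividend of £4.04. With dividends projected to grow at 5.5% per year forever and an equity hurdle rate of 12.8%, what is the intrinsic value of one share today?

Gordon growth model: P₀ = D₁/(r − g). D₁ = 4.04 × (1 + 0.055) = 4.2622.
P₀ = 4.2622 / (0.128 − 0.055) = 4.2622 / 0.073 = 58.3863

£58.39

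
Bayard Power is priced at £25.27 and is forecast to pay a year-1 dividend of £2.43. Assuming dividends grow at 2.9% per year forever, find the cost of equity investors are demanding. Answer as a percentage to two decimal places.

12.52%

Rearranging the constant-growth DDM: r = D₁/P₀ + g.
r = 2.4300 / 25.27 + 0.029 = 0.09616 + 0.029 = 0.12516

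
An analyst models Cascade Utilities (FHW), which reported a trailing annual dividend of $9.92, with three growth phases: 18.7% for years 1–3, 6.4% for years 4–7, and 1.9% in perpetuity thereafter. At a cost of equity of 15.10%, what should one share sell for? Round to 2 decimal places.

$128.89

Three-stage DDM. Project D₁…D_7; terminal Gordon value at t=7 with g = 0.019; discount at r = 0.151.
D_1 = 11.7750
D_2 = 13.9770
D_3 = 16.5907
D_4 = 17.6525
D_5 = 18.7822
D_6 = 19.9843
D_7 = 21.2633
TV_7 = 21.6673/(0.151−0.019) = 164.1461
P₀ = Σ Dₜ/(1+r)ᵗ + TV_7/(1+r)^7 = 128.8904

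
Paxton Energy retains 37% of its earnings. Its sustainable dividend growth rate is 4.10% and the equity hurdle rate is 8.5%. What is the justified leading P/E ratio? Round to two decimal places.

Payout ratio b = 1 − 0.37 = 0.63.
Justified leading P/E = b/(r−g) = 0.63/(0.085−0.041) = 14.3182

14.32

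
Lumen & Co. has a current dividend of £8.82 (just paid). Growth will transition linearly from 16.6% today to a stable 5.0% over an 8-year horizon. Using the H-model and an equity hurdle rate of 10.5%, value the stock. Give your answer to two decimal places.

H-model: P₀ = D₀[(1+g_L) + H(g_S−g_L)]/(r−g_L), with H = 8/2 = 4.
P₀ = 8.82 × [(1+0.05) + 4×(0.166−0.05)] / (0.105−0.05)
   = 8.82 × 1.5140 / 0.055 = 242.7905

£242.79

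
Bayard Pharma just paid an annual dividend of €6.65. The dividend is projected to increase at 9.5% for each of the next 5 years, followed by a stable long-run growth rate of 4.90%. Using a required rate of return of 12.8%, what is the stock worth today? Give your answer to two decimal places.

€106.56

Two-stage DDM. Project D₁…D_5 at 0.095, terminal growth 0.049, discount at r = 0.128.
D_1 = 7.2818
D_2 = 7.9735
D_3 = 8.7310
D_4 = 9.5604
D_5 = 10.4687
Terminal value at t=5: TV = D_6/(r−g) = 10.9817/(0.128−0.049) = 139.0083
P₀ = 7.2818/(1+0.128)^1 + 7.9735/(1+0.128)^2 + 8.7310/(1+0.128)^3 + 9.5604/(1+0.128)^4 + 10.4687/(1+0.128)^5 + 139.0083/(1+0.128)^5 = 106.5625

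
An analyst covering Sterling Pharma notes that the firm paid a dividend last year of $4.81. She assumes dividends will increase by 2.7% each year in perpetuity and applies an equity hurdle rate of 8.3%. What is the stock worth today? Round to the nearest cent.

Gordon growth model: P₀ = D₁/(r − g). D₁ = 4.81 × (1 + 0.027) = 4.9399.
P₀ = 4.9399 / (0.083 − 0.027) = 4.9399 / 0.056 = 88.2120

$88.21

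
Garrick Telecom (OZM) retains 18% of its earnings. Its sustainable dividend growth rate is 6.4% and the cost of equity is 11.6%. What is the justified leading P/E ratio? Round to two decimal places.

Payout ratio b = 1 − 0.18 = 0.82.
Justified leading P/E = b/(r−g) = 0.82/(0.116−0.064) = 15.7692

15.77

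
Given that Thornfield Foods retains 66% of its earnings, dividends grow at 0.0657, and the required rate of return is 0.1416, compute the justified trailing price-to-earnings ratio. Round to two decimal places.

Payout ratio b = 1 − 0.66 = 0.34.
Justified trailing P/E = b(1+g)/(r−g) = 0.34×(1+0.0657)/(0.1416−0.0657) = 4.7739

4.77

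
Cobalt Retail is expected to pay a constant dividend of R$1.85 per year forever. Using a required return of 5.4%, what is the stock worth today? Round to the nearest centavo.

R$34.26

Zero-growth DDM (perpetuity): P₀ = D/r = 1.85 / 0.054 = 34.2593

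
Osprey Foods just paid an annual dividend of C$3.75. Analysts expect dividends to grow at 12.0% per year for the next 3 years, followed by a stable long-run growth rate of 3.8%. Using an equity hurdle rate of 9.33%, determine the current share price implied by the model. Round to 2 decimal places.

C$87.48

Two-stage DDM. Project D₁…D_3 at 0.12, terminal growth 0.038, discount at r = 0.0933.
D_1 = 4.2000
D_2 = 4.7040
D_3 = 5.2685
Terminal value at t=3: TV = D_4/(r−g) = 5.4687/(0.0933−0.038) = 98.8912
P₀ = 4.2000/(1+0.0933)^1 + 4.7040/(1+0.0933)^2 + 5.2685/(1+0.0933)^3 + 98.8912/(1+0.0933)^3 = 87.4812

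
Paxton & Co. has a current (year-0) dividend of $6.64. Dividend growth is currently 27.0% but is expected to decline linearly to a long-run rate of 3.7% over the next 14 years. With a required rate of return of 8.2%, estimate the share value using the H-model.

H-model: P₀ = D₀[(1+g_L) + H(g_S−g_L)]/(r−g_L), with H = 14/2 = 7.
P₀ = 6.64 × [(1+0.037) + 7×(0.27−0.037)] / (0.082−0.037)
   = 6.64 × 2.6680 / 0.045 = 393.6782

$393.68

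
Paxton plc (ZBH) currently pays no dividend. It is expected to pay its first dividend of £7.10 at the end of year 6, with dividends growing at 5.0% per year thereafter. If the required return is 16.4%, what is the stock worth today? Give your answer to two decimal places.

Deferred-dividend DDM. At t=5 the remaining stream is a growing perpetuity with first payment D_6 = 7.10.
V_5 = D_6/(r−g) = 7.10/(0.164−0.05) = 62.2807
P₀ = V_5/(1+r)^5 = 62.2807/(1+0.164)^5 = 29.1466

£29.15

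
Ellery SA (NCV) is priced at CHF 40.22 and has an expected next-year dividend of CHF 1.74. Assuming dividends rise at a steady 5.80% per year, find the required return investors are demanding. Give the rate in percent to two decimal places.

10.13%

Rearranging the constant-growth DDM: r = D₁/P₀ + g.
r = 1.7400 / 40.22 + 0.058 = 0.04326 + 0.058 = 0.10126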